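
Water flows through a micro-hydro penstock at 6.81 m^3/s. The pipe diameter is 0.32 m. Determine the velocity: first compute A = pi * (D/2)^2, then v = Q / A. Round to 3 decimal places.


Compute pipe cross-sectional area:
  A = pi * (D/2)^2 = pi * (0.32/2)^2 = 0.0804 m^2
Calculate velocity:
  v = Q / A = 6.81 / 0.0804
  v = 84.675 m/s

84.675


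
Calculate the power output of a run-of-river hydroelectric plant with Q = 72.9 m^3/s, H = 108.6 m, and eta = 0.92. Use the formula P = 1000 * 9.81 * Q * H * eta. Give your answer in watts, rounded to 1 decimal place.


Apply the hydropower formula P = rho * g * Q * H * eta
rho * g = 1000 * 9.81 = 9810.0
P = 9810.0 * 72.9 * 108.6 * 0.92
P = 71451966.9 W

71451966.9


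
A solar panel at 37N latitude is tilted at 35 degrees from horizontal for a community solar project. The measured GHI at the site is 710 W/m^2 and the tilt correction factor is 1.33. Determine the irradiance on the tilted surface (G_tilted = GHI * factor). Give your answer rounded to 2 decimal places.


Identify the given values:
  GHI = 710 W/m^2, tilt correction factor = 1.33
Apply the formula G_tilted = GHI * factor:
  G_tilted = 710 * 1.33
  G_tilted = 944.30 W/m^2

944.30


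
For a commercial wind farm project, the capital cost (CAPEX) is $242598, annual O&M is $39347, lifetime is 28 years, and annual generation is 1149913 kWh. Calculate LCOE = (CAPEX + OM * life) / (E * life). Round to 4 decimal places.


Total cost = CAPEX + OM * lifetime = 242598 + 39347 * 28 = 242598 + 1101716 = 1344314
Total generation = annual * lifetime = 1149913 * 28 = 32197564 kWh
LCOE = 1344314 / 32197564
LCOE = 0.0418 $/kWh

0.0418


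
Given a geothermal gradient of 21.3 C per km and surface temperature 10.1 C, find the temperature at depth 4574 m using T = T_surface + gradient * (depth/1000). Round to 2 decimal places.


Convert depth to km: 4574 / 1000 = 4.574 km
Temperature increase = gradient * depth_km = 21.3 * 4.574 = 97.43 C
Temperature at depth = T_surface + delta_T = 10.1 + 97.43
T = 107.53 C

107.53


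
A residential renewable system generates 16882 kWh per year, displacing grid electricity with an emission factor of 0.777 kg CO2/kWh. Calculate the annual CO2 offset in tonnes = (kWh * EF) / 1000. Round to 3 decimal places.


CO2 offset in kg = generation * emission_factor
CO2 offset = 16882 * 0.777 = 13117.31 kg
Convert to tonnes:
  CO2 offset = 13117.31 / 1000 = 13.117 tonnes

13.117


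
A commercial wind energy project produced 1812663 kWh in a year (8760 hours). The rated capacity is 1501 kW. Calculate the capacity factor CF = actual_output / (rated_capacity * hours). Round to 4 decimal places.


Capacity factor = actual output / maximum possible output
Maximum possible = rated * hours = 1501 * 8760 = 13148760 kWh
CF = 1812663 / 13148760
CF = 0.1379

0.1379


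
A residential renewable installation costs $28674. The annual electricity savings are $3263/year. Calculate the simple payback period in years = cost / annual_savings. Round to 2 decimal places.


Simple payback period = initial cost / annual savings
Payback = 28674 / 3263
Payback = 8.79 years

8.79


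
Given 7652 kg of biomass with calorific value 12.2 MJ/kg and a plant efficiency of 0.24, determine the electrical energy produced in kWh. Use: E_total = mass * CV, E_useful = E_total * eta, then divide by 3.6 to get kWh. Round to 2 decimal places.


Total energy = mass * CV = 7652 * 12.2 = 93354.4 MJ
Useful energy = total * eta = 93354.4 * 0.24 = 22405.06 MJ
Convert to kWh: 22405.06 / 3.6
Useful energy = 6223.63 kWh

6223.63


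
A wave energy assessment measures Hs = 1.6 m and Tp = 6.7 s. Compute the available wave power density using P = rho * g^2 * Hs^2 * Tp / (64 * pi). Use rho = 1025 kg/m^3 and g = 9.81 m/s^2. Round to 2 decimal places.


Apply wave power formula:
  g^2 = 9.81^2 = 96.2361
  Hs^2 = 1.6^2 = 2.56
  Numerator = rho * g^2 * Hs^2 * Tp = 1025 * 96.2361 * 2.56 * 6.7 = 1691907.63
  Denominator = 64 * pi = 201.0619
  P = 1691907.63 / 201.0619 = 8414.86 W/m

8414.86


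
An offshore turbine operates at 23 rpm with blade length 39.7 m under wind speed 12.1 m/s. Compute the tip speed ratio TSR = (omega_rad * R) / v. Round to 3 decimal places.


Convert rotational speed to rad/s:
  omega = 23 * 2 * pi / 60 = 2.4086 rad/s
Compute tip speed:
  v_tip = omega * R = 2.4086 * 39.7 = 95.62 m/s
Tip speed ratio:
  TSR = v_tip / v_wind = 95.62 / 12.1 = 7.902

7.902


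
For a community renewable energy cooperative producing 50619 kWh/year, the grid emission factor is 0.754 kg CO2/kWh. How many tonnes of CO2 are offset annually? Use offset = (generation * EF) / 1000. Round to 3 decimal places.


CO2 offset in kg = generation * emission_factor
CO2 offset = 50619 * 0.754 = 38166.73 kg
Convert to tonnes:
  CO2 offset = 38166.73 / 1000 = 38.167 tonnes

38.167


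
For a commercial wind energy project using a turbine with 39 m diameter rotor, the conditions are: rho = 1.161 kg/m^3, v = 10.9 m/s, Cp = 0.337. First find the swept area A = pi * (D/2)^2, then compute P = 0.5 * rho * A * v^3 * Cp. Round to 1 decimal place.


Step 1 -- Compute swept area:
  A = pi * (D/2)^2 = pi * (39/2)^2 = 1194.59 m^2
Step 2 -- Apply wind power equation:
  P = 0.5 * rho * A * v^3 * Cp
  v^3 = 10.9^3 = 1295.029
  P = 0.5 * 1.161 * 1194.59 * 1295.029 * 0.337
  P = 302643.1 W

302643.1


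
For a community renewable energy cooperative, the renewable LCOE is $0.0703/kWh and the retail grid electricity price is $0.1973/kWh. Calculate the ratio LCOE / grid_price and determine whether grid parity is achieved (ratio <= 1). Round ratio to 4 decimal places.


Compare LCOE to grid price:
  LCOE = $0.0703/kWh, Grid price = $0.1973/kWh
  Ratio = LCOE / grid_price = 0.0703 / 0.1973 = 0.3563
  Grid parity achieved (ratio <= 1)? yes

0.3563


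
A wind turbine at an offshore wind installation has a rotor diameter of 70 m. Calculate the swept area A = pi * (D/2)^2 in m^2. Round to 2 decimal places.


Compute the rotor radius:
  r = D / 2 = 70 / 2 = 35.0 m
Calculate swept area:
  A = pi * r^2 = pi * 35.0^2
  A = 3848.45 m^2

3848.45


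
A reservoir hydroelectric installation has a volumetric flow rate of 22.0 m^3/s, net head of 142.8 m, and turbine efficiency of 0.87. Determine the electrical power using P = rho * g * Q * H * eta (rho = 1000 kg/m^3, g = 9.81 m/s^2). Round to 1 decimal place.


Apply the hydropower formula P = rho * g * Q * H * eta
rho * g = 1000 * 9.81 = 9810.0
P = 9810.0 * 22.0 * 142.8 * 0.87
P = 26812613.5 W

26812613.5


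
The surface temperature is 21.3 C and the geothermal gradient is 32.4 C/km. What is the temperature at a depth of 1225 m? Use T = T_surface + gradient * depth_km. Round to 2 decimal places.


Convert depth to km: 1225 / 1000 = 1.225 km
Temperature increase = gradient * depth_km = 32.4 * 1.225 = 39.69 C
Temperature at depth = T_surface + delta_T = 21.3 + 39.69
T = 60.99 C

60.99


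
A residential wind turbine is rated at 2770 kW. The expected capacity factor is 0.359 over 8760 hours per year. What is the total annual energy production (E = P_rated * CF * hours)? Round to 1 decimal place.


Annual energy = rated_kW * capacity_factor * hours_per_year
Given: P_rated = 2770 kW, CF = 0.359, hours = 8760
E = 2770 * 0.359 * 8760
E = 8711206.8 kWh

8711206.8


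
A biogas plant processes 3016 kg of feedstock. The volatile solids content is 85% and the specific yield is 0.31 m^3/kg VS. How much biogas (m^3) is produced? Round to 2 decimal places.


Compute volatile solids:
  VS = mass * VS_fraction = 3016 * 0.85 = 2563.6 kg
Calculate biogas volume:
  Biogas = VS * specific_yield = 2563.6 * 0.31
  Biogas = 794.72 m^3

794.72


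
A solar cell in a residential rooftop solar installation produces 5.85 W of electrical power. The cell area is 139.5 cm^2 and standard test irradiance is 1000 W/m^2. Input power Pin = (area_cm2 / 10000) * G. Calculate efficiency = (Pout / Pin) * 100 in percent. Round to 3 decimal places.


First compute the input power:
  Pin = area_cm2 / 10000 * G = 139.5 / 10000 * 1000 = 13.95 W
Then compute efficiency:
  Efficiency = (Pout / Pin) * 100 = (5.85 / 13.95) * 100
  Efficiency = 41.935%

41.935


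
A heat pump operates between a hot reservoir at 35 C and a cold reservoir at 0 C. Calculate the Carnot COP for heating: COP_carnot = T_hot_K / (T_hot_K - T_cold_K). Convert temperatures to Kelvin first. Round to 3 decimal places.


Convert to Kelvin:
  T_hot = 35 + 273.15 = 308.15 K
  T_cold = 0 + 273.15 = 273.15 K
Apply Carnot COP formula:
  COP = T_hot_K / (T_hot_K - T_cold_K) = 308.15 / 35.0
  COP = 8.804

8.804


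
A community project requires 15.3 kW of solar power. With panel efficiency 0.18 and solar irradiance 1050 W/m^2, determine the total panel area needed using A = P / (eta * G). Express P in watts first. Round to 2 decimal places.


Convert target power to watts: P = 15.3 * 1000 = 15300.0 W
Compute denominator: eta * G = 0.18 * 1050 = 189.0
Required area A = P / (eta * G) = 15300.0 / 189.0
A = 80.95 m^2

80.95


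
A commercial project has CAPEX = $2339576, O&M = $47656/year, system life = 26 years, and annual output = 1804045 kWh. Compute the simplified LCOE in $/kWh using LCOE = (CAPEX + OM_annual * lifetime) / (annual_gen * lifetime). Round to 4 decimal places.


Total cost = CAPEX + OM * lifetime = 2339576 + 47656 * 26 = 2339576 + 1239056 = 3578632
Total generation = annual * lifetime = 1804045 * 26 = 46905170 kWh
LCOE = 3578632 / 46905170
LCOE = 0.0763 $/kWh

0.0763


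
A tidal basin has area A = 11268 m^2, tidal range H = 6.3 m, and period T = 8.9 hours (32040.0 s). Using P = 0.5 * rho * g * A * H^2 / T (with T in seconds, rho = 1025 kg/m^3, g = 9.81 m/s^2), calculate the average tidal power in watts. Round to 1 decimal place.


Convert period to seconds: T = 8.9 * 3600 = 32040.0 s
H^2 = 6.3^2 = 39.69
P = 0.5 * rho * g * A * H^2 / T
P = 0.5 * 1025 * 9.81 * 11268 * 39.69 / 32040.0
P = 70177.6 W

70177.6


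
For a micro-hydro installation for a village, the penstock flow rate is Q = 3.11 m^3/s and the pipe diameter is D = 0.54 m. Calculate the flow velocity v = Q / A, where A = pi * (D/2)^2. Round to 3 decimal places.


Compute pipe cross-sectional area:
  A = pi * (D/2)^2 = pi * (0.54/2)^2 = 0.229 m^2
Calculate velocity:
  v = Q / A = 3.11 / 0.229
  v = 13.579 m/s

13.579


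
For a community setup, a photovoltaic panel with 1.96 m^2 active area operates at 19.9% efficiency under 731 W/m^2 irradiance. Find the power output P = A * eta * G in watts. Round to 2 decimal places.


Use the solar power formula P = A * eta * G.
Given: A = 1.96 m^2, eta = 0.199, G = 731 W/m^2
P = 1.96 * 0.199 * 731
P = 285.12 W

285.12


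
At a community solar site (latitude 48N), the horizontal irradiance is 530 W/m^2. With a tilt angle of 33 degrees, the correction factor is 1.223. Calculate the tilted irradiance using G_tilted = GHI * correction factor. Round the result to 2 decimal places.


Identify the given values:
  GHI = 530 W/m^2, tilt correction factor = 1.223
Apply the formula G_tilted = GHI * factor:
  G_tilted = 530 * 1.223
  G_tilted = 648.19 W/m^2

648.19


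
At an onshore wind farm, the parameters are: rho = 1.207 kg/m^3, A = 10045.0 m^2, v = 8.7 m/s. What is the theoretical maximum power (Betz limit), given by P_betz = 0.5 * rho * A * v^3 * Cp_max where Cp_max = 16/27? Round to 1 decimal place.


The Betz coefficient Cp_max = 16/27 = 0.5926
v^3 = 8.7^3 = 658.503
P_betz = 0.5 * rho * A * v^3 * Cp_max
P_betz = 0.5 * 1.207 * 10045.0 * 658.503 * 0.5926
P_betz = 2365599.3 W

2365599.3


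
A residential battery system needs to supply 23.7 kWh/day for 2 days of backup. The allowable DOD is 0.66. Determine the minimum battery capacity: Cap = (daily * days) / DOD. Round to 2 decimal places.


Total energy needed = daily * days = 23.7 * 2 = 47.4 kWh
Account for depth of discharge:
  Cap = total_energy / DOD = 47.4 / 0.66
  Cap = 71.82 kWh

71.82


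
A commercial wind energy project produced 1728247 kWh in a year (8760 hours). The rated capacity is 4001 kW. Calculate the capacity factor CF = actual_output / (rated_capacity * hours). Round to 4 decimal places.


Capacity factor = actual output / maximum possible output
Maximum possible = rated * hours = 4001 * 8760 = 35048760 kWh
CF = 1728247 / 35048760
CF = 0.0493

0.0493


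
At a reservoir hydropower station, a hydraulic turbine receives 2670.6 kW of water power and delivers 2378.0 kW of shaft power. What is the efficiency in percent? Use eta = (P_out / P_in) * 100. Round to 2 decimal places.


Turbine efficiency = (output power / input power) * 100
eta = (2378.0 / 2670.6) * 100
eta = 89.04%

89.04


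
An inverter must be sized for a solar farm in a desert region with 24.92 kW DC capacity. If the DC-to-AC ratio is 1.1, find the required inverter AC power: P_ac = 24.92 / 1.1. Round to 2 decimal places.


The inverter AC capacity is determined by the DC/AC ratio.
Given: P_dc = 24.92 kW, DC/AC ratio = 1.1
P_ac = P_dc / ratio = 24.92 / 1.1
P_ac = 22.65 kW

22.65


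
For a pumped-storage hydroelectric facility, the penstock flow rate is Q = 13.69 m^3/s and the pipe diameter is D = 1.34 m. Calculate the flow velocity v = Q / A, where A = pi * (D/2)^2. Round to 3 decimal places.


Compute pipe cross-sectional area:
  A = pi * (D/2)^2 = pi * (1.34/2)^2 = 1.4103 m^2
Calculate velocity:
  v = Q / A = 13.69 / 1.4103
  v = 9.707 m/s

9.707


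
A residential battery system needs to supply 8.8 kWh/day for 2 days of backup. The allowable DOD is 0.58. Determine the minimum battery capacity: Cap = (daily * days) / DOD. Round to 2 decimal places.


Total energy needed = daily * days = 8.8 * 2 = 17.6 kWh
Account for depth of discharge:
  Cap = total_energy / DOD = 17.6 / 0.58
  Cap = 30.34 kWh

30.34


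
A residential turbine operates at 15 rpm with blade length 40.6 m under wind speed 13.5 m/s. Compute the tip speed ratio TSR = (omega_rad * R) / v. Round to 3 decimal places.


Convert rotational speed to rad/s:
  omega = 15 * 2 * pi / 60 = 1.5708 rad/s
Compute tip speed:
  v_tip = omega * R = 1.5708 * 40.6 = 63.774 m/s
Tip speed ratio:
  TSR = v_tip / v_wind = 63.774 / 13.5 = 4.724

4.724


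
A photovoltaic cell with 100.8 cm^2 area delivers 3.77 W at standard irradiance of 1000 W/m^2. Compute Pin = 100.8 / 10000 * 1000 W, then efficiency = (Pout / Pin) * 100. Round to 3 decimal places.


First compute the input power:
  Pin = area_cm2 / 10000 * G = 100.8 / 10000 * 1000 = 10.08 W
Then compute efficiency:
  Efficiency = (Pout / Pin) * 100 = (3.77 / 10.08) * 100
  Efficiency = 37.401%

37.401


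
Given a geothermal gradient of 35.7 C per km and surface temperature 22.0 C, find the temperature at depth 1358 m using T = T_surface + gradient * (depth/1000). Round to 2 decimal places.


Convert depth to km: 1358 / 1000 = 1.358 km
Temperature increase = gradient * depth_km = 35.7 * 1.358 = 48.48 C
Temperature at depth = T_surface + delta_T = 22.0 + 48.48
T = 70.48 C

70.48


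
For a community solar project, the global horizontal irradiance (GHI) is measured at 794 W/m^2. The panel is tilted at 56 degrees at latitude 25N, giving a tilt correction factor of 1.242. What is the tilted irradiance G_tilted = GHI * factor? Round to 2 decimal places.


Identify the given values:
  GHI = 794 W/m^2, tilt correction factor = 1.242
Apply the formula G_tilted = GHI * factor:
  G_tilted = 794 * 1.242
  G_tilted = 986.15 W/m^2

986.15


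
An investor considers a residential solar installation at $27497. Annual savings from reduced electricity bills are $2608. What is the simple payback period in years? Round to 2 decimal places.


Simple payback period = initial cost / annual savings
Payback = 27497 / 2608
Payback = 10.54 years

10.54


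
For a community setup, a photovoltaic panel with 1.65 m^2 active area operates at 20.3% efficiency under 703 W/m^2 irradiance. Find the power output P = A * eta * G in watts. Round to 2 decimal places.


Use the solar power formula P = A * eta * G.
Given: A = 1.65 m^2, eta = 0.203, G = 703 W/m^2
P = 1.65 * 0.203 * 703
P = 235.47 W

235.47


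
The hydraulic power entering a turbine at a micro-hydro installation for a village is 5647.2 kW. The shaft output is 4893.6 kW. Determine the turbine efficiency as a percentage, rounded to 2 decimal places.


Turbine efficiency = (output power / input power) * 100
eta = (4893.6 / 5647.2) * 100
eta = 86.66%

86.66


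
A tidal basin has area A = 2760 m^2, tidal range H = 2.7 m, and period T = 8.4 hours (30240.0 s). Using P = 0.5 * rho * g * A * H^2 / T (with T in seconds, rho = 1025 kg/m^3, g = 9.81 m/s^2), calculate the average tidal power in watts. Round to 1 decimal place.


Convert period to seconds: T = 8.4 * 3600 = 30240.0 s
H^2 = 2.7^2 = 7.29
P = 0.5 * rho * g * A * H^2 / T
P = 0.5 * 1025 * 9.81 * 2760 * 7.29 / 30240.0
P = 3345.2 W

3345.2


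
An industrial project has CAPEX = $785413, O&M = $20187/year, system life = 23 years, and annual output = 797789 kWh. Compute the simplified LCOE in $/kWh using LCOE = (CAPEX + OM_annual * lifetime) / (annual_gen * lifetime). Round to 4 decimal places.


Total cost = CAPEX + OM * lifetime = 785413 + 20187 * 23 = 785413 + 464301 = 1249714
Total generation = annual * lifetime = 797789 * 23 = 18349147 kWh
LCOE = 1249714 / 18349147
LCOE = 0.0681 $/kWh

0.0681


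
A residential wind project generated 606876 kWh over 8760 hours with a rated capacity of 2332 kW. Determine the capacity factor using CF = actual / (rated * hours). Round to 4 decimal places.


Capacity factor = actual output / maximum possible output
Maximum possible = rated * hours = 2332 * 8760 = 20428320 kWh
CF = 606876 / 20428320
CF = 0.0297

0.0297


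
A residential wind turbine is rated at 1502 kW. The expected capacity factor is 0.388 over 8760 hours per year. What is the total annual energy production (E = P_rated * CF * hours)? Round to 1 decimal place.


Annual energy = rated_kW * capacity_factor * hours_per_year
Given: P_rated = 1502 kW, CF = 0.388, hours = 8760
E = 1502 * 0.388 * 8760
E = 5105117.8 kWh

5105117.8


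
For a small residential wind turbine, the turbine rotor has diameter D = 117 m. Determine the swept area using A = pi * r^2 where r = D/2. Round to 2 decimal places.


Compute the rotor radius:
  r = D / 2 = 117 / 2 = 58.5 m
Calculate swept area:
  A = pi * r^2 = pi * 58.5^2
  A = 10751.32 m^2

10751.32


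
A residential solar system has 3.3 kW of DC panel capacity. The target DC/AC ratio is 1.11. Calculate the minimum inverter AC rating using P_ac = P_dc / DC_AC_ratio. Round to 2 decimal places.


The inverter AC capacity is determined by the DC/AC ratio.
Given: P_dc = 3.3 kW, DC/AC ratio = 1.11
P_ac = P_dc / ratio = 3.3 / 1.11
P_ac = 2.97 kW

2.97


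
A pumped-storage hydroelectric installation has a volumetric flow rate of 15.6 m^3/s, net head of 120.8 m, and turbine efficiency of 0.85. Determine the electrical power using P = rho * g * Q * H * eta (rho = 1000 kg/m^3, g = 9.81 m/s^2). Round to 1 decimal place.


Apply the hydropower formula P = rho * g * Q * H * eta
rho * g = 1000 * 9.81 = 9810.0
P = 9810.0 * 15.6 * 120.8 * 0.85
P = 15713736.5 W

15713736.5


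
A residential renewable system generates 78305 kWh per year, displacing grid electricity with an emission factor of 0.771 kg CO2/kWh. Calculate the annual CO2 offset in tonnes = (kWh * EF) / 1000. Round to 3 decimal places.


CO2 offset in kg = generation * emission_factor
CO2 offset = 78305 * 0.771 = 60373.16 kg
Convert to tonnes:
  CO2 offset = 60373.16 / 1000 = 60.373 tonnes

60.373


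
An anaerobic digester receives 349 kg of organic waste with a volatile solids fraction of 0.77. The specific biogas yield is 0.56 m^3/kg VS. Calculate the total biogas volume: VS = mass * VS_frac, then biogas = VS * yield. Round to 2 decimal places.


Compute volatile solids:
  VS = mass * VS_fraction = 349 * 0.77 = 268.73 kg
Calculate biogas volume:
  Biogas = VS * specific_yield = 268.73 * 0.56
  Biogas = 150.49 m^3

150.49


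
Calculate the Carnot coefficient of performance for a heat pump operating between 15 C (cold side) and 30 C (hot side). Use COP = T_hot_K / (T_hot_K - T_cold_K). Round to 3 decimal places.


Convert to Kelvin:
  T_hot = 30 + 273.15 = 303.15 K
  T_cold = 15 + 273.15 = 288.15 K
Apply Carnot COP formula:
  COP = T_hot_K / (T_hot_K - T_cold_K) = 303.15 / 15.0
  COP = 20.210

20.210


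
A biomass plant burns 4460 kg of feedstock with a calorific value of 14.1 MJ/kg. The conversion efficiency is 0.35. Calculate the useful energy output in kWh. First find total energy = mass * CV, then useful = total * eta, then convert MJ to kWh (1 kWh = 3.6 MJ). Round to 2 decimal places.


Total energy = mass * CV = 4460 * 14.1 = 62886.0 MJ
Useful energy = total * eta = 62886.0 * 0.35 = 22010.1 MJ
Convert to kWh: 22010.1 / 3.6
Useful energy = 6113.92 kWh

6113.92


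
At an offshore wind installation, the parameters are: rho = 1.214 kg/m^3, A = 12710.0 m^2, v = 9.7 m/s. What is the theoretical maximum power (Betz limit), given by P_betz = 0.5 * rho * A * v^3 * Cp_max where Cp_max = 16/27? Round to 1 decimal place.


The Betz coefficient Cp_max = 16/27 = 0.5926
v^3 = 9.7^3 = 912.673
P_betz = 0.5 * rho * A * v^3 * Cp_max
P_betz = 0.5 * 1.214 * 12710.0 * 912.673 * 0.5926
P_betz = 4172589.5 W

4172589.5


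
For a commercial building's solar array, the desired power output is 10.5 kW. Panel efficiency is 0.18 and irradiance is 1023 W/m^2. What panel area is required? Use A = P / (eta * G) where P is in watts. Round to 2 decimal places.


Convert target power to watts: P = 10.5 * 1000 = 10500.0 W
Compute denominator: eta * G = 0.18 * 1023 = 184.14
Required area A = P / (eta * G) = 10500.0 / 184.14
A = 57.02 m^2

57.02


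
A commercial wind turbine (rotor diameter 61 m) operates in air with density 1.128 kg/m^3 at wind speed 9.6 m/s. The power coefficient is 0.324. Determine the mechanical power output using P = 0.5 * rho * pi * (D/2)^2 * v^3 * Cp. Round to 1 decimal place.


Step 1 -- Compute swept area:
  A = pi * (D/2)^2 = pi * (61/2)^2 = 2922.47 m^2
Step 2 -- Apply wind power equation:
  P = 0.5 * rho * A * v^3 * Cp
  v^3 = 9.6^3 = 884.736
  P = 0.5 * 1.128 * 2922.47 * 884.736 * 0.324
  P = 472484.3 W

472484.3


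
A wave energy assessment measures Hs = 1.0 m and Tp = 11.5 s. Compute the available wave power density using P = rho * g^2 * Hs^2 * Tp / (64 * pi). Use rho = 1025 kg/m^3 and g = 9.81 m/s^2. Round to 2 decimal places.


Apply wave power formula:
  g^2 = 9.81^2 = 96.2361
  Hs^2 = 1.0^2 = 1.0
  Numerator = rho * g^2 * Hs^2 * Tp = 1025 * 96.2361 * 1.0 * 11.5 = 1134383.03
  Denominator = 64 * pi = 201.0619
  P = 1134383.03 / 201.0619 = 5641.96 W/m

5641.96


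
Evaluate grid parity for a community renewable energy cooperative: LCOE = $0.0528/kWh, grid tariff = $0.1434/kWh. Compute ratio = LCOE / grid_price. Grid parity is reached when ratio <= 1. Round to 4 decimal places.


Compare LCOE to grid price:
  LCOE = $0.0528/kWh, Grid price = $0.1434/kWh
  Ratio = LCOE / grid_price = 0.0528 / 0.1434 = 0.3682
  Grid parity achieved (ratio <= 1)? yes

0.3682


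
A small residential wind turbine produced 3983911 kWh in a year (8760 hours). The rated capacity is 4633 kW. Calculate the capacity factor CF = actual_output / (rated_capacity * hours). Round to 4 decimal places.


Capacity factor = actual output / maximum possible output
Maximum possible = rated * hours = 4633 * 8760 = 40585080 kWh
CF = 3983911 / 40585080
CF = 0.0982

0.0982


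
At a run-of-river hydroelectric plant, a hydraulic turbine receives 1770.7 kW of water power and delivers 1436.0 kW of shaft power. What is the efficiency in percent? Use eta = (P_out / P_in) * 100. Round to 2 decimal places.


Turbine efficiency = (output power / input power) * 100
eta = (1436.0 / 1770.7) * 100
eta = 81.10%

81.10


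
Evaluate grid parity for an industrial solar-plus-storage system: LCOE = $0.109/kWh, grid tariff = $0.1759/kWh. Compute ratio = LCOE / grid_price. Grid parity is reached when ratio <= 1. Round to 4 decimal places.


Compare LCOE to grid price:
  LCOE = $0.109/kWh, Grid price = $0.1759/kWh
  Ratio = LCOE / grid_price = 0.109 / 0.1759 = 0.6197
  Grid parity achieved (ratio <= 1)? yes

0.6197


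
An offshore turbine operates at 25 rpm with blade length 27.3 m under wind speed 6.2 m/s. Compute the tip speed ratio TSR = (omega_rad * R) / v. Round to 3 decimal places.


Convert rotational speed to rad/s:
  omega = 25 * 2 * pi / 60 = 2.618 rad/s
Compute tip speed:
  v_tip = omega * R = 2.618 * 27.3 = 71.471 m/s
Tip speed ratio:
  TSR = v_tip / v_wind = 71.471 / 6.2 = 11.528

11.528


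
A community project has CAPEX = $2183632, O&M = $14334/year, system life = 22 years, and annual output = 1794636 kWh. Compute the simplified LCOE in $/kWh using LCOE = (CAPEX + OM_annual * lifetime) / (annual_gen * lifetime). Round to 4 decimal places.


Total cost = CAPEX + OM * lifetime = 2183632 + 14334 * 22 = 2183632 + 315348 = 2498980
Total generation = annual * lifetime = 1794636 * 22 = 39481992 kWh
LCOE = 2498980 / 39481992
LCOE = 0.0633 $/kWh

0.0633


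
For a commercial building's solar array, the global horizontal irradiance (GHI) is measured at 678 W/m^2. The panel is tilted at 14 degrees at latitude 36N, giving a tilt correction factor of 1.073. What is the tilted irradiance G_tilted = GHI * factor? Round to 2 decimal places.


Identify the given values:
  GHI = 678 W/m^2, tilt correction factor = 1.073
Apply the formula G_tilted = GHI * factor:
  G_tilted = 678 * 1.073
  G_tilted = 727.49 W/m^2

727.49


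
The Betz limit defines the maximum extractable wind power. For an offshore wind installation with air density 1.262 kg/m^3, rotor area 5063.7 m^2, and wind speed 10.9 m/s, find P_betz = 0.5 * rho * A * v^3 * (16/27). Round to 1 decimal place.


The Betz coefficient Cp_max = 16/27 = 0.5926
v^3 = 10.9^3 = 1295.029
P_betz = 0.5 * rho * A * v^3 * Cp_max
P_betz = 0.5 * 1.262 * 5063.7 * 1295.029 * 0.5926
P_betz = 2452071.0 W

2452071.0


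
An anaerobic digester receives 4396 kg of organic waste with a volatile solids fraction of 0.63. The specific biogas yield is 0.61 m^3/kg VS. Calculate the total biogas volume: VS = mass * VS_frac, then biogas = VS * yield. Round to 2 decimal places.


Compute volatile solids:
  VS = mass * VS_fraction = 4396 * 0.63 = 2769.48 kg
Calculate biogas volume:
  Biogas = VS * specific_yield = 2769.48 * 0.61
  Biogas = 1689.38 m^3

1689.38


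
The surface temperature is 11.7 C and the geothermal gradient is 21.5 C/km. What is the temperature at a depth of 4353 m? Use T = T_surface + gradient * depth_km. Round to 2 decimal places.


Convert depth to km: 4353 / 1000 = 4.353 km
Temperature increase = gradient * depth_km = 21.5 * 4.353 = 93.59 C
Temperature at depth = T_surface + delta_T = 11.7 + 93.59
T = 105.29 C

105.29


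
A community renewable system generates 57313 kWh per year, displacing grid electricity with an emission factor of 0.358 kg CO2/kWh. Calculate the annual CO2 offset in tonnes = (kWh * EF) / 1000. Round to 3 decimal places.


CO2 offset in kg = generation * emission_factor
CO2 offset = 57313 * 0.358 = 20518.05 kg
Convert to tonnes:
  CO2 offset = 20518.05 / 1000 = 20.518 tonnes

20.518


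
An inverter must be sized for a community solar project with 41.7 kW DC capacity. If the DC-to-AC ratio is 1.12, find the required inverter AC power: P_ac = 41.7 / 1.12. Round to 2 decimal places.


The inverter AC capacity is determined by the DC/AC ratio.
Given: P_dc = 41.7 kW, DC/AC ratio = 1.12
P_ac = P_dc / ratio = 41.7 / 1.12
P_ac = 37.23 kW

37.23


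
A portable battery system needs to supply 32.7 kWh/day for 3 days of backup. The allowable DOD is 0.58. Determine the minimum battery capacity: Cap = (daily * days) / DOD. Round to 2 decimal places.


Total energy needed = daily * days = 32.7 * 3 = 98.1 kWh
Account for depth of discharge:
  Cap = total_energy / DOD = 98.1 / 0.58
  Cap = 169.14 kWh

169.14


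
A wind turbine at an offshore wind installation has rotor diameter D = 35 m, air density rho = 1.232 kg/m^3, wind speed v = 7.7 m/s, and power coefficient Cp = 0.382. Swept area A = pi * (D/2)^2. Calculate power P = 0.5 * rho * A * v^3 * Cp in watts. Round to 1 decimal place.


Step 1 -- Compute swept area:
  A = pi * (D/2)^2 = pi * (35/2)^2 = 962.11 m^2
Step 2 -- Apply wind power equation:
  P = 0.5 * rho * A * v^3 * Cp
  v^3 = 7.7^3 = 456.533
  P = 0.5 * 1.232 * 962.11 * 456.533 * 0.382
  P = 103357.6 W

103357.6


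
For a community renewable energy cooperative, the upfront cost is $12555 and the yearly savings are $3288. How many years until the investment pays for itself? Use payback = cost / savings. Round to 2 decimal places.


Simple payback period = initial cost / annual savings
Payback = 12555 / 3288
Payback = 3.82 years

3.82


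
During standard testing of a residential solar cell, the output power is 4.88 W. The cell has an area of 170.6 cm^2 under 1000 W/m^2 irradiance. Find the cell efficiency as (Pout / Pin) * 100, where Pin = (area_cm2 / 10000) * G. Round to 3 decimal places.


First compute the input power:
  Pin = area_cm2 / 10000 * G = 170.6 / 10000 * 1000 = 17.06 W
Then compute efficiency:
  Efficiency = (Pout / Pin) * 100 = (4.88 / 17.06) * 100
  Efficiency = 28.605%

28.605


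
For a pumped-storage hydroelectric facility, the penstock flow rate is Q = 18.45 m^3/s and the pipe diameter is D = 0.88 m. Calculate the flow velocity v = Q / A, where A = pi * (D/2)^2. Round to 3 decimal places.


Compute pipe cross-sectional area:
  A = pi * (D/2)^2 = pi * (0.88/2)^2 = 0.6082 m^2
Calculate velocity:
  v = Q / A = 18.45 / 0.6082
  v = 30.335 m/s

30.335


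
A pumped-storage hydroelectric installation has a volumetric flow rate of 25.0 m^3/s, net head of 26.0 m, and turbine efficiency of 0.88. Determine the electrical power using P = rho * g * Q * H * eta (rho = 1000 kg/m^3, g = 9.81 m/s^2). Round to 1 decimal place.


Apply the hydropower formula P = rho * g * Q * H * eta
rho * g = 1000 * 9.81 = 9810.0
P = 9810.0 * 25.0 * 26.0 * 0.88
P = 5611320.0 W

5611320.0


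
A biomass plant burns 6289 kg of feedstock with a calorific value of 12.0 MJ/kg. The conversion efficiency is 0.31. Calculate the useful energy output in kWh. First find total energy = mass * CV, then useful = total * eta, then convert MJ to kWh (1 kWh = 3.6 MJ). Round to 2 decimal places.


Total energy = mass * CV = 6289 * 12.0 = 75468.0 MJ
Useful energy = total * eta = 75468.0 * 0.31 = 23395.08 MJ
Convert to kWh: 23395.08 / 3.6
Useful energy = 6498.63 kWh

6498.63


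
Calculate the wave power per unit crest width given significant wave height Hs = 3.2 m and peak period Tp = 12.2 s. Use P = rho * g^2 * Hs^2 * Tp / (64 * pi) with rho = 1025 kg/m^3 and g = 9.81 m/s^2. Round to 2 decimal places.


Apply wave power formula:
  g^2 = 9.81^2 = 96.2361
  Hs^2 = 3.2^2 = 10.24
  Numerator = rho * g^2 * Hs^2 * Tp = 1025 * 96.2361 * 10.24 * 12.2 = 12323148.09
  Denominator = 64 * pi = 201.0619
  P = 12323148.09 / 201.0619 = 61290.31 W/m

61290.31


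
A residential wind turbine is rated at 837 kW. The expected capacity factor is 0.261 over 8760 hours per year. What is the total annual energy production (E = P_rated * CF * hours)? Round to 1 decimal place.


Annual energy = rated_kW * capacity_factor * hours_per_year
Given: P_rated = 837 kW, CF = 0.261, hours = 8760
E = 837 * 0.261 * 8760
E = 1913683.3 kWh

1913683.3


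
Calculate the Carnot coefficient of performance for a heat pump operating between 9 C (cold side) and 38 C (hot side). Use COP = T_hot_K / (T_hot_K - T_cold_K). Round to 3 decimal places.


Convert to Kelvin:
  T_hot = 38 + 273.15 = 311.15 K
  T_cold = 9 + 273.15 = 282.15 K
Apply Carnot COP formula:
  COP = T_hot_K / (T_hot_K - T_cold_K) = 311.15 / 29.0
  COP = 10.729

10.729


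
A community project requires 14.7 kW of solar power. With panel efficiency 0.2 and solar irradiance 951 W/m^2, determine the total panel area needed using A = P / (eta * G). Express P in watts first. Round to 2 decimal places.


Convert target power to watts: P = 14.7 * 1000 = 14700.0 W
Compute denominator: eta * G = 0.2 * 951 = 190.2
Required area A = P / (eta * G) = 14700.0 / 190.2
A = 77.29 m^2

77.29


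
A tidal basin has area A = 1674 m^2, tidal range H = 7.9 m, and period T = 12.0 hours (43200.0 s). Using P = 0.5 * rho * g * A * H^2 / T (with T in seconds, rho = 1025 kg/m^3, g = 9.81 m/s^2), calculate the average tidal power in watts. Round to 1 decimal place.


Convert period to seconds: T = 12.0 * 3600 = 43200.0 s
H^2 = 7.9^2 = 62.41
P = 0.5 * rho * g * A * H^2 / T
P = 0.5 * 1025 * 9.81 * 1674 * 62.41 / 43200.0
P = 12158.7 W

12158.7


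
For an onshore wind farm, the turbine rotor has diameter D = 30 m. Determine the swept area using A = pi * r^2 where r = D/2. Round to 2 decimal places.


Compute the rotor radius:
  r = D / 2 = 30 / 2 = 15.0 m
Calculate swept area:
  A = pi * r^2 = pi * 15.0^2
  A = 706.86 m^2

706.86


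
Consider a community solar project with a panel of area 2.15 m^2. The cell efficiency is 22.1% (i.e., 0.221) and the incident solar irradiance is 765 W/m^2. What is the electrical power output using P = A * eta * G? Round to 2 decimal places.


Use the solar power formula P = A * eta * G.
Given: A = 2.15 m^2, eta = 0.221, G = 765 W/m^2
P = 2.15 * 0.221 * 765
P = 363.49 W

363.49


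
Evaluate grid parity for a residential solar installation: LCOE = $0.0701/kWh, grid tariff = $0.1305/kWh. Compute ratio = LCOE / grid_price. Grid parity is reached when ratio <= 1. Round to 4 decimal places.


Compare LCOE to grid price:
  LCOE = $0.0701/kWh, Grid price = $0.1305/kWh
  Ratio = LCOE / grid_price = 0.0701 / 0.1305 = 0.5372
  Grid parity achieved (ratio <= 1)? yes

0.5372


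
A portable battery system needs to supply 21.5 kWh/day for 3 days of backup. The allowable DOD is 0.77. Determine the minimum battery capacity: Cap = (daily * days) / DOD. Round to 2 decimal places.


Total energy needed = daily * days = 21.5 * 3 = 64.5 kWh
Account for depth of discharge:
  Cap = total_energy / DOD = 64.5 / 0.77
  Cap = 83.77 kWh

83.77


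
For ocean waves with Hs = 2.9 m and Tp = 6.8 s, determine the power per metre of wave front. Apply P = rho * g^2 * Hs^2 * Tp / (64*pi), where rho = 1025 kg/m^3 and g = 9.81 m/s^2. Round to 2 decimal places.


Apply wave power formula:
  g^2 = 9.81^2 = 96.2361
  Hs^2 = 2.9^2 = 8.41
  Numerator = rho * g^2 * Hs^2 * Tp = 1025 * 96.2361 * 8.41 * 6.8 = 5641138.84
  Denominator = 64 * pi = 201.0619
  P = 5641138.84 / 201.0619 = 28056.72 W/m

28056.72


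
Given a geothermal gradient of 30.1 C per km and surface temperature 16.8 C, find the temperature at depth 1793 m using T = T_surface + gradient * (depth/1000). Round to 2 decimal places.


Convert depth to km: 1793 / 1000 = 1.793 km
Temperature increase = gradient * depth_km = 30.1 * 1.793 = 53.97 C
Temperature at depth = T_surface + delta_T = 16.8 + 53.97
T = 70.77 C

70.77


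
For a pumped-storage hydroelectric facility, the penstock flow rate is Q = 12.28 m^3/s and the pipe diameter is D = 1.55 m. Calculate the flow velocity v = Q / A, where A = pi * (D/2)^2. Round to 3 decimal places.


Compute pipe cross-sectional area:
  A = pi * (D/2)^2 = pi * (1.55/2)^2 = 1.8869 m^2
Calculate velocity:
  v = Q / A = 12.28 / 1.8869
  v = 6.508 m/s

6.508


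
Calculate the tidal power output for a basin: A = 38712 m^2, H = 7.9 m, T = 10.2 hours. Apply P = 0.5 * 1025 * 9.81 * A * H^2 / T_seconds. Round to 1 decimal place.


Convert period to seconds: T = 10.2 * 3600 = 36720.0 s
H^2 = 7.9^2 = 62.41
P = 0.5 * rho * g * A * H^2 / T
P = 0.5 * 1025 * 9.81 * 38712 * 62.41 / 36720.0
P = 330795.8 W

330795.8


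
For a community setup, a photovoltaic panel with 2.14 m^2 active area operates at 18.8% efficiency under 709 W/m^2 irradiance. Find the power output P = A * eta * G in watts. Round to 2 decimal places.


Use the solar power formula P = A * eta * G.
Given: A = 2.14 m^2, eta = 0.188, G = 709 W/m^2
P = 2.14 * 0.188 * 709
P = 285.24 W

285.24


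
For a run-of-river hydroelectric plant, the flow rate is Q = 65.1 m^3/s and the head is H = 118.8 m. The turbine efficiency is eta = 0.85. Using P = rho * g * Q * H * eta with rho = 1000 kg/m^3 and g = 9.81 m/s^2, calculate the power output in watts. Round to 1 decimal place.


Apply the hydropower formula P = rho * g * Q * H * eta
rho * g = 1000 * 9.81 = 9810.0
P = 9810.0 * 65.1 * 118.8 * 0.85
P = 64488958.4 W

64488958.4


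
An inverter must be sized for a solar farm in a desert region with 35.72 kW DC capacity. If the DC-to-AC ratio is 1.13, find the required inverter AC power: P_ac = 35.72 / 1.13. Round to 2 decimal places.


The inverter AC capacity is determined by the DC/AC ratio.
Given: P_dc = 35.72 kW, DC/AC ratio = 1.13
P_ac = P_dc / ratio = 35.72 / 1.13
P_ac = 31.61 kW

31.61


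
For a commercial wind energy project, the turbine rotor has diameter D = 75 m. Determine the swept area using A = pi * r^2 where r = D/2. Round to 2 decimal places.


Compute the rotor radius:
  r = D / 2 = 75 / 2 = 37.5 m
Calculate swept area:
  A = pi * r^2 = pi * 37.5^2
  A = 4417.86 m^2

4417.86


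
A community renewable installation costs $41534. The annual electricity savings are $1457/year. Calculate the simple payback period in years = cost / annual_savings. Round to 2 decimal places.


Simple payback period = initial cost / annual savings
Payback = 41534 / 1457
Payback = 28.51 years

28.51


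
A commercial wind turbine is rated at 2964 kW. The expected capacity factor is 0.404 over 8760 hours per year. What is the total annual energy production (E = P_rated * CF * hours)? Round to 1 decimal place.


Annual energy = rated_kW * capacity_factor * hours_per_year
Given: P_rated = 2964 kW, CF = 0.404, hours = 8760
E = 2964 * 0.404 * 8760
E = 10489714.6 kWh

10489714.6


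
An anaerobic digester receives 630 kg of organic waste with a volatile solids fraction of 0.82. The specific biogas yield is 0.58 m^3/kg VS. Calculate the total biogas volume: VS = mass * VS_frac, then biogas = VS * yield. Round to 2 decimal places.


Compute volatile solids:
  VS = mass * VS_fraction = 630 * 0.82 = 516.6 kg
Calculate biogas volume:
  Biogas = VS * specific_yield = 516.6 * 0.58
  Biogas = 299.63 m^3

299.63


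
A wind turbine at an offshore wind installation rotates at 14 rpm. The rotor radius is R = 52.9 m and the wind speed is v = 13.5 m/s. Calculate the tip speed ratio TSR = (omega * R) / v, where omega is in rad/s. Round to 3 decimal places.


Convert rotational speed to rad/s:
  omega = 14 * 2 * pi / 60 = 1.4661 rad/s
Compute tip speed:
  v_tip = omega * R = 1.4661 * 52.9 = 77.555 m/s
Tip speed ratio:
  TSR = v_tip / v_wind = 77.555 / 13.5 = 5.745

5.745


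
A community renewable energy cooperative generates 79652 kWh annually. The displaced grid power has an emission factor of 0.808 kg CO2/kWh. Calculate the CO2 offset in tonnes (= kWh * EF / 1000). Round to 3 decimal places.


CO2 offset in kg = generation * emission_factor
CO2 offset = 79652 * 0.808 = 64358.82 kg
Convert to tonnes:
  CO2 offset = 64358.82 / 1000 = 64.359 tonnes

64.359


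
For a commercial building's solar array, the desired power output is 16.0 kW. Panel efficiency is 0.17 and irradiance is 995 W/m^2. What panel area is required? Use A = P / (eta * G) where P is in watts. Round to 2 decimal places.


Convert target power to watts: P = 16.0 * 1000 = 16000.0 W
Compute denominator: eta * G = 0.17 * 995 = 169.15
Required area A = P / (eta * G) = 16000.0 / 169.15
A = 94.59 m^2

94.59


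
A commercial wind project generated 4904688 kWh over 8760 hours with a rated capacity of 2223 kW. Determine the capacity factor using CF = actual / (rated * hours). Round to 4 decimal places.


Capacity factor = actual output / maximum possible output
Maximum possible = rated * hours = 2223 * 8760 = 19473480 kWh
CF = 4904688 / 19473480
CF = 0.2519

0.2519
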